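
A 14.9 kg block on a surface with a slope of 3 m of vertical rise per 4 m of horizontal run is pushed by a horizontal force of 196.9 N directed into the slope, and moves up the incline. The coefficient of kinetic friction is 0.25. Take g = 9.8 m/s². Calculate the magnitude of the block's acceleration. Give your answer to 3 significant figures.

0.750 m/s²

The horizontal push has components F cos 36.87° = 196.9 × 0.8000 = 157.520 N up the incline and F sin 36.87° = 196.9 × 0.6000 = 118.140 N pressing into the surface.
The normal force is therefore N = mg cos 36.87° + F sin 36.87° = 116.816 + 118.140 = 234.956 N, and kinetic friction down the slope is μN = 0.25 × 234.956 = 58.739 N.
Along the incline: F cos 36.87° − mg sin 36.87° − μN = ma, so 157.520 − 87.612 − 58.739 = 14.9 a, giving a = 0.7496 m/s².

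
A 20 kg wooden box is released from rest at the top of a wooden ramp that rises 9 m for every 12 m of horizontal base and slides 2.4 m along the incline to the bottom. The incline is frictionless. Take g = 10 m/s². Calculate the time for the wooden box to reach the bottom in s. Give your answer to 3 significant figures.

The weight component along the incline is mg sin 36.87° = 120.000 N and the normal force is N = mg cos 36.87° = 160.000 N.
With no friction, a = g sin 36.87° = 6.0000 m/s².
Starting from rest, L = ½at², so t = √(2L/a) = √(2 × 2.4 / 6.0000) = 0.8944 s.

0.894 s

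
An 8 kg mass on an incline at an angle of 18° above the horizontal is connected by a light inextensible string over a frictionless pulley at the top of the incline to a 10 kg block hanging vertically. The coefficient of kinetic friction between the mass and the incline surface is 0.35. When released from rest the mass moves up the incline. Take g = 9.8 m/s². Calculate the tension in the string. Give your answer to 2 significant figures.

For the mass on the incline: the weight component along the slope is m₁g sin 18° = 8 × 9.8 × 0.3090 = 24.226 N and the normal force is N = m₁g cos 18° = 74.563 N.
Kinetic friction opposes the mass's motion up the incline: f = μN = 0.35 × 74.563 = 26.097 N acting down the slope.
Newton's second law for the mass (up-slope positive): T − 24.226 − 26.097 = 8 a. For the hanging block (downward positive): 10 × 9.8 − T = 10 a.
Adding the two equations eliminates T: 47.677 = 18 a, so a = 2.6487 m/s².
Then from the hanging block's equation, T = 10 × (9.8 − 2.6487) = 71.513 N.

72 N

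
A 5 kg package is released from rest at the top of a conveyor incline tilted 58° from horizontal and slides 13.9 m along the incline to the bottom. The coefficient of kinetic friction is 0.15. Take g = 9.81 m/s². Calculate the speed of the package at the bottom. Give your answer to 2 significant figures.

The weight component along the incline is mg sin 58° = 41.597 N and the normal force is N = mg cos 58° = 25.993 N.
Friction up the slope is f = μN = 0.15 × 25.993 = 3.899 N, so the net downslope force is 41.597 − 3.899 = 37.698 N and a = 37.698 / 5 = 7.5396 m/s².
Starting from rest over a distance of 13.9 m, v² = 2aL = 2 × 7.5396 × 13.9 = 209.6009, so v = 14.4776 m/s.

14 m/s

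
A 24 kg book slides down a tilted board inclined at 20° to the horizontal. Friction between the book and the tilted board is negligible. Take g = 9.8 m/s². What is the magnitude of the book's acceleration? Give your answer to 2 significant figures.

Resolving the weight along the incline: the component pulling the book down the slope is mg sin 20° = 24 × 9.8 × 0.3420 = 80.438 N, and the normal force is N = mg cos 20° = 24 × 9.8 × 0.9397 = 221.017 N.
With no friction the net force along the incline is 80.438 N, so a = g sin 20° = 80.438 / 24 = 3.3516 m/s².

3.4 m/s²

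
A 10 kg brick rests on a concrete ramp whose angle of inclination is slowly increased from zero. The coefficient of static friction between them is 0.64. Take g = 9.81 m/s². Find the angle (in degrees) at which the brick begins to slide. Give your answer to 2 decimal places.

32.62°

At the threshold of sliding, static friction is at its maximum μ_s N and exactly balances the weight component along the incline: mg sin θ = μ_s mg cos θ.
Hence tan θ = μ_s = 0.64, so θ = arctan(0.64) = 32.6192°.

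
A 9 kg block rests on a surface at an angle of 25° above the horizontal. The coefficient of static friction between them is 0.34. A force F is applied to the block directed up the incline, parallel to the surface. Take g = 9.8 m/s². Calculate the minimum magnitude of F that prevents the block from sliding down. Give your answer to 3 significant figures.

10.1 N

The normal force is N = mg cos 25° = 79.936 N. With F at its minimum the block is on the verge of sliding down, so static friction is at its maximum μ_s N = 0.34 × 79.936 = 27.178 N and acts up the slope.
Equilibrium along the incline: F + μ_s N = mg sin 25°, so F = 37.275 − 27.178 = 10.097 N.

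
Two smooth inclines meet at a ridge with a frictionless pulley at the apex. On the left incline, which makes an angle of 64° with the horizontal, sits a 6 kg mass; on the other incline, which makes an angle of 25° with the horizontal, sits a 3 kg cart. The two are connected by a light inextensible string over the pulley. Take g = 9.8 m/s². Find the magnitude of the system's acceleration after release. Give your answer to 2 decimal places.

4.49 m/s²

Resolve each weight along its own incline: the 6 kg mass has component 6 × 9.8 × sin 64° = 52.849 N down its slope, and the 3 kg mass has 3 × 9.8 × sin 25° = 12.425 N down its slope.
The 6 kg side's 52.849 N exceeds the other side's 12.425 N, so that mass slides down and the 3 kg mass slides up. Taking that direction as positive, Newton's second law for the whole system gives 52.849 − 12.425 = (6 + 3) a, so a = 40.424 / 9 = 4.4916 m/s².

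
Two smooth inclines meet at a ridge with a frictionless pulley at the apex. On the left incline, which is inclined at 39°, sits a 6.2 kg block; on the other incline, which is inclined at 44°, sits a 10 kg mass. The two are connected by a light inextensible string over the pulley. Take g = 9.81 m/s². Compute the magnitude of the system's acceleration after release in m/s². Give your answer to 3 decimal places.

Resolve each weight along its own incline: the 6.2 kg mass has component 6.2 × 9.81 × sin 39° = 38.277 N down its slope, and the 10 kg mass has 10 × 9.81 × sin 44° = 68.146 N down its slope.
The 10 kg side's 68.146 N exceeds the other side's 38.277 N, so that mass slides down and the 6.2 kg mass slides up. Taking that direction as positive, Newton's second law for the whole system gives 68.146 − 38.277 = (6.2 + 10) a, so a = 29.869 / 16.2 = 1.8438 m/s².

1.844 m/s²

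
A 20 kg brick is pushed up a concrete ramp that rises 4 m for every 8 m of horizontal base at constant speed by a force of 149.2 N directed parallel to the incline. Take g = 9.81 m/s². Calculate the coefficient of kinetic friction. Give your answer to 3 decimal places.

0.350

At constant speed ΣF = 0 along the incline. The applied 149.2 N acts up the slope; the weight component mg sin 26.57° = 87.743 N and kinetic friction μN both act down the slope.
So 149.2 = 87.743 + μ × 175.487, giving μ = (149.2 − 87.743) / 175.487 = 0.3502.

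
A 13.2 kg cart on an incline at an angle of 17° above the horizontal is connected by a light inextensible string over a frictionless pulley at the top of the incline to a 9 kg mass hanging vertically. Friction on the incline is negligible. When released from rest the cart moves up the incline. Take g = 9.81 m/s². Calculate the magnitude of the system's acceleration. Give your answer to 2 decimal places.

2.27 m/s²

For the cart on the incline: the weight component along the slope is m₁g sin 17° = 13.2 × 9.81 × 0.2924 = 37.863 N and the normal force is N = m₁g cos 17° = 123.834 N.
Newton's second law for the cart (up-slope positive): T − 37.863 = 13.2 a. For the hanging mass (downward positive): 9 × 9.81 − T = 9 a.
Adding the two equations eliminates T: 50.427 = 22.2 a, so a = 2.2715 m/s².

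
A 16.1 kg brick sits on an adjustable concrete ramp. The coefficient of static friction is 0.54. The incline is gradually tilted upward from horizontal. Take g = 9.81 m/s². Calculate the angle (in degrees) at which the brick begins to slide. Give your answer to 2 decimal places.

28.37°

At the threshold of sliding, static friction is at its maximum μ_s N and exactly balances the weight component along the incline: mg sin θ = μ_s mg cos θ.
Hence tan θ = μ_s = 0.54, so θ = arctan(0.54) = 28.3690°.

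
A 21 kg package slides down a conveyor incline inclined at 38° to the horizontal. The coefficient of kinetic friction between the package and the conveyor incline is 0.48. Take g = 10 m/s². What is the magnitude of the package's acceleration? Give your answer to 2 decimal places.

Resolving the weight along the incline: the component pulling the package down the slope is mg sin 38° = 21 × 10 × 0.6157 = 129.297 N, and the normal force is N = mg cos 38° = 21 × 10 × 0.7880 = 165.480 N.
Kinetic friction acts up the slope with magnitude f = μN = 0.48 × 165.480 = 79.430 N.
Net force along the incline is 129.297 − 79.430 = 49.867 N, so a = 49.867 / 21 = 2.3746 m/s².

2.37 m/s²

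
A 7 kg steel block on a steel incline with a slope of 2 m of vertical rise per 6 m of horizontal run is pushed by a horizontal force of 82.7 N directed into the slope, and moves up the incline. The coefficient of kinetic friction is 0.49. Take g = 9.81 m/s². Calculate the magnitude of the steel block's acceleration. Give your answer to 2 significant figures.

1.7 m/s²

The horizontal push has components F cos 18.43° = 82.7 × 0.9487 = 78.457 N up the incline and F sin 18.43° = 82.7 × 0.3162 = 26.150 N pressing into the surface.
The normal force is therefore N = mg cos 18.43° + F sin 18.43° = 65.147 + 26.150 = 91.297 N, and kinetic friction down the slope is μN = 0.49 × 91.297 = 44.736 N.
Along the incline: F cos 18.43° − mg sin 18.43° − μN = ma, so 78.457 − 21.713 − 44.736 = 7 a, giving a = 1.7154 m/s².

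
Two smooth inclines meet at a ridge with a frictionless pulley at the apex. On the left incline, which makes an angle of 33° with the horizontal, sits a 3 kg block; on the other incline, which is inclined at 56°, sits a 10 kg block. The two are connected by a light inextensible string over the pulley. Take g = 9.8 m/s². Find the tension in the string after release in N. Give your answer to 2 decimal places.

Resolve each weight along its own incline: the 3 kg mass has component 3 × 9.8 × sin 33° = 16.012 N down its slope, and the 10 kg mass has 10 × 9.8 × sin 56° = 81.246 N down its slope.
The 10 kg side's 81.246 N exceeds the other side's 16.012 N, so that mass slides down and the 3 kg mass slides up. Taking that direction as positive, Newton's second law for the whole system gives 81.246 − 16.012 = (3 + 10) a, so a = 65.234 / 13 = 5.0180 m/s².
For the 3 kg mass (up-slope positive): T − 16.012 = 3 × 5.0180, so T = 31.066 N.

31.07 N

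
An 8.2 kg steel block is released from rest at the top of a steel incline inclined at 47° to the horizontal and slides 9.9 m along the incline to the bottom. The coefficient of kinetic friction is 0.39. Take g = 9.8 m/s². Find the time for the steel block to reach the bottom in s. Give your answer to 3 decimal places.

The weight component along the incline is mg sin 47° = 58.772 N and the normal force is N = mg cos 47° = 54.805 N.
Friction up the slope is f = μN = 0.39 × 54.805 = 21.374 N, so the net downslope force is 58.772 − 21.374 = 37.398 N and a = 37.398 / 8.2 = 4.5607 m/s².
Starting from rest, L = ½at², so t = √(2L/a) = √(2 × 9.9 / 4.5607) = 2.0836 s.

2.084 s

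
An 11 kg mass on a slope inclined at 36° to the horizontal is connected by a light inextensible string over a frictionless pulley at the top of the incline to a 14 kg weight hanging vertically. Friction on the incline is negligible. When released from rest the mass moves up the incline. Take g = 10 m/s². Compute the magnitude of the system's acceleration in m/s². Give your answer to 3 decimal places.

For the mass on the incline: the weight component along the slope is m₁g sin 36° = 11 × 10 × 0.5878 = 64.658 N and the normal force is N = m₁g cos 36° = 88.992 N.
Newton's second law for the mass (up-slope positive): T − 64.658 = 11 a. For the hanging weight (downward positive): 14 × 10 − T = 14 a.
Adding the two equations eliminates T: 75.342 = 25 a, so a = 3.0137 m/s².

3.014 m/s²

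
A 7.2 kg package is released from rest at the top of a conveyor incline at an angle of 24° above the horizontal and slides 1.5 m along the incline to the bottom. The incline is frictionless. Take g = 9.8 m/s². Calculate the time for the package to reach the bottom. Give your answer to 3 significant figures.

0.868 s

The weight component along the incline is mg sin 24° = 28.699 N and the normal force is N = mg cos 24° = 64.460 N.
With no friction, a = g sin 24° = 3.9860 m/s².
Starting from rest, L = ½at², so t = √(2L/a) = √(2 × 1.5 / 3.9860) = 0.8675 s.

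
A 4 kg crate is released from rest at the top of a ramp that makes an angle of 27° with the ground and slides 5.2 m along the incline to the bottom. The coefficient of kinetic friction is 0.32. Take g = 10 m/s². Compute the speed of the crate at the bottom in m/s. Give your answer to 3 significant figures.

4.19 m/s

The weight component along the incline is mg sin 27° = 18.160 N and the normal force is N = mg cos 27° = 35.640 N.
Friction up the slope is f = μN = 0.32 × 35.640 = 11.405 N, so the net downslope force is 18.160 − 11.405 = 6.755 N and a = 6.755 / 4 = 1.6887 m/s².
Starting from rest over a distance of 5.2 m, v² = 2aL = 2 × 1.6887 × 5.2 = 17.5625, so v = 4.1908 m/s.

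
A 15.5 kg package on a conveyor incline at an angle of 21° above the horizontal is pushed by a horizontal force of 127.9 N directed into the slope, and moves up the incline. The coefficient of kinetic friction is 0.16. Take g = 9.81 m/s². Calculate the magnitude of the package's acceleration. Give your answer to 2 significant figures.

The horizontal push has components F cos 21° = 127.9 × 0.9336 = 119.407 N up the incline and F sin 21° = 127.9 × 0.3584 = 45.839 N pressing into the surface.
The normal force is therefore N = mg cos 21° + F sin 21° = 141.959 + 45.839 = 187.798 N, and kinetic friction down the slope is μN = 0.16 × 187.798 = 30.048 N.
Along the incline: F cos 21° − mg sin 21° − μN = ma, so 119.407 − 54.497 − 30.048 = 15.5 a, giving a = 2.2492 m/s².

2.2 m/s²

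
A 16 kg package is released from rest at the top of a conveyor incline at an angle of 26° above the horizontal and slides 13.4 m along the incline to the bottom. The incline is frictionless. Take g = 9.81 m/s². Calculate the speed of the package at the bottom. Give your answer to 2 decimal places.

10.74 m/s

The weight component along the incline is mg sin 26° = 68.807 N and the normal force is N = mg cos 26° = 141.075 N.
With no friction, a = g sin 26° = 4.3004 m/s².
Starting from rest over a distance of 13.4 m, v² = 2aL = 2 × 4.3004 × 13.4 = 115.2507, so v = 10.7355 m/s.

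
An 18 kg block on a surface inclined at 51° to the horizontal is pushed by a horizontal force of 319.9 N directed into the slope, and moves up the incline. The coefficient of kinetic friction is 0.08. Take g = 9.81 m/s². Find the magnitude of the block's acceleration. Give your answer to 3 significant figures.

1.96 m/s²

The horizontal push has components F cos 51° = 319.9 × 0.6293 = 201.313 N up the incline and F sin 51° = 319.9 × 0.7771 = 248.594 N pressing into the surface.
The normal force is therefore N = mg cos 51° + F sin 51° = 111.122 + 248.594 = 359.716 N, and kinetic friction down the slope is μN = 0.08 × 359.716 = 28.777 N.
Along the incline: F cos 51° − mg sin 51° − μN = ma, so 201.313 − 137.220 − 28.777 = 18 a, giving a = 1.9620 m/s².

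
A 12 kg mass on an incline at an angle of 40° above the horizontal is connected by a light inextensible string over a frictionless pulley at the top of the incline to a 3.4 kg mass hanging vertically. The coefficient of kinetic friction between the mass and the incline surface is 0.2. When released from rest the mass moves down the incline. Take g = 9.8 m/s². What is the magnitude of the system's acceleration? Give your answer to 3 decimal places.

1.575 m/s²

For the mass on the incline: the weight component along the slope is m₁g sin 40° = 12 × 9.8 × 0.6428 = 75.593 N and the normal force is N = m₁g cos 40° = 90.087 N.
Kinetic friction opposes the mass's motion down the incline: f = μN = 0.2 × 90.087 = 18.017 N acting up the slope.
Newton's second law for the mass (down-slope positive): 75.593 − 18.017 − T = 12 a. For the hanging mass (upward positive): T − 3.4 × 9.8 = 3.4 a.
Adding the two equations eliminates T: 24.256 = 15.4 a, so a = 1.5751 m/s².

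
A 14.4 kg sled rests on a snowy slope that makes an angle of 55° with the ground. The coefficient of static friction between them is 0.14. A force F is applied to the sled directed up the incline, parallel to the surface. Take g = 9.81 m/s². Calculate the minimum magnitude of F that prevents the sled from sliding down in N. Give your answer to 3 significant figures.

104 N

The normal force is N = mg cos 55° = 81.026 N. With F at its minimum the sled is on the verge of sliding down, so static friction is at its maximum μ_s N = 0.14 × 81.026 = 11.344 N and acts up the slope.
Equilibrium along the incline: F + μ_s N = mg sin 55°, so F = 115.717 − 11.344 = 104.373 N.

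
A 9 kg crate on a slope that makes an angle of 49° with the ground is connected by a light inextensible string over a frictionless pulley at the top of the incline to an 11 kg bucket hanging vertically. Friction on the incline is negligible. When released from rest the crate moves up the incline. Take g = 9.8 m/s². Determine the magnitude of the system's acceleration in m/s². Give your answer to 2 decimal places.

For the crate on the incline: the weight component along the slope is m₁g sin 49° = 9 × 9.8 × 0.7547 = 66.565 N and the normal force is N = m₁g cos 49° = 57.864 N.
Newton's second law for the crate (up-slope positive): T − 66.565 = 9 a. For the hanging bucket (downward positive): 11 × 9.8 − T = 11 a.
Adding the two equations eliminates T: 41.235 = 20 a, so a = 2.0617 m/s².

2.06 m/s²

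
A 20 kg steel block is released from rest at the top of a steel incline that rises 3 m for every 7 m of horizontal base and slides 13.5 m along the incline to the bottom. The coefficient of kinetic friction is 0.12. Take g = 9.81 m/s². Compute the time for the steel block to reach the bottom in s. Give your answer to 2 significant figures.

3.1 s

The weight component along the incline is mg sin 23.20° = 77.287 N and the normal force is N = mg cos 23.20° = 180.336 N.
Friction up the slope is f = μN = 0.12 × 180.336 = 21.640 N, so the net downslope force is 77.287 − 21.640 = 55.647 N and a = 55.647 / 20 = 2.7824 m/s².
Starting from rest, L = ½at², so t = √(2L/a) = √(2 × 13.5 / 2.7824) = 3.1151 s.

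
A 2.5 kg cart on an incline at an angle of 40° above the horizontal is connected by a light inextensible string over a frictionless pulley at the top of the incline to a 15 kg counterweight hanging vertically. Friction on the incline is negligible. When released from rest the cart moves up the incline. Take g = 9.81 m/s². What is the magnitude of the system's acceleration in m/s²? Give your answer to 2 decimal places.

7.51 m/s²

For the cart on the incline: the weight component along the slope is m₁g sin 40° = 2.5 × 9.81 × 0.6428 = 15.765 N and the normal force is N = m₁g cos 40° = 18.787 N.
Newton's second law for the cart (up-slope positive): T − 15.765 = 2.5 a. For the hanging counterweight (downward positive): 15 × 9.81 − T = 15 a.
Adding the two equations eliminates T: 131.385 = 17.5 a, so a = 7.5077 m/s².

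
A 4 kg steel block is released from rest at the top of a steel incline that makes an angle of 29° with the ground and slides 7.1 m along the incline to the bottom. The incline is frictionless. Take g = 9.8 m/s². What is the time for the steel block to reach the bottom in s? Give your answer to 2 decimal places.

1.73 s

The weight component along the incline is mg sin 29° = 19.005 N and the normal force is N = mg cos 29° = 34.285 N.
With no friction, a = g sin 29° = 4.7511 m/s².
Starting from rest, L = ½at², so t = √(2L/a) = √(2 × 7.1 / 4.7511) = 1.7288 s.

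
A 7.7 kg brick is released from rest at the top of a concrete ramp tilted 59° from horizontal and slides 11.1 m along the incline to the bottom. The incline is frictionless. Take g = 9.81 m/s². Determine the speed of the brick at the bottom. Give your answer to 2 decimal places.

The weight component along the incline is mg sin 59° = 64.748 N and the normal force is N = mg cos 59° = 38.904 N.
With no friction, a = g sin 59° = 8.4088 m/s².
Starting from rest over a distance of 11.1 m, v² = 2aL = 2 × 8.4088 × 11.1 = 186.6754, so v = 13.6629 m/s.

13.66 m/s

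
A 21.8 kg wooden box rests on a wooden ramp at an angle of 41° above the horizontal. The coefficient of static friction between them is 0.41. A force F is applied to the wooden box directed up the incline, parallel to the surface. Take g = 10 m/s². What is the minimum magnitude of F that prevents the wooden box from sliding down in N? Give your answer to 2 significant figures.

The normal force is N = mg cos 41° = 164.527 N. With F at its minimum the wooden box is on the verge of sliding down, so static friction is at its maximum μ_s N = 0.41 × 164.527 = 67.456 N and acts up the slope.
Equilibrium along the incline: F + μ_s N = mg sin 41°, so F = 143.021 − 67.456 = 75.565 N.

76 N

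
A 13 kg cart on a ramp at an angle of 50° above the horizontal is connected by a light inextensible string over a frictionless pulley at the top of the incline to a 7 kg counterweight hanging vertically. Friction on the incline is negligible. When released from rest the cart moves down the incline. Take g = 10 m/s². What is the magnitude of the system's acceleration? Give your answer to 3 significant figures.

1.48 m/s²

For the cart on the incline: the weight component along the slope is m₁g sin 50° = 13 × 10 × 0.7660 = 99.580 N and the normal force is N = m₁g cos 50° = 83.562 N.
Newton's second law for the cart (down-slope positive): 99.580 − T = 13 a. For the hanging counterweight (upward positive): T − 7 × 10 = 7 a.
Adding the two equations eliminates T: 29.580 = 20 a, so a = 1.4790 m/s².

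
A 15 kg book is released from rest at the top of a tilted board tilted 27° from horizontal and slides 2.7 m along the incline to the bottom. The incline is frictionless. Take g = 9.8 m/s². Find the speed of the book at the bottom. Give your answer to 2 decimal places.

The weight component along the incline is mg sin 27° = 66.737 N and the normal force is N = mg cos 27° = 130.978 N.
With no friction, a = g sin 27° = 4.4491 m/s².
Starting from rest over a distance of 2.7 m, v² = 2aL = 2 × 4.4491 × 2.7 = 24.0251, so v = 4.9015 m/s.

4.90 m/s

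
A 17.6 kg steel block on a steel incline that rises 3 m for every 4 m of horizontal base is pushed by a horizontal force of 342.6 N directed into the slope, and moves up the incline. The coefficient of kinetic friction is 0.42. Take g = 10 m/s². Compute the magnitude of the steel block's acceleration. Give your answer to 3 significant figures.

The horizontal push has components F cos 36.87° = 342.6 × 0.8000 = 274.080 N up the incline and F sin 36.87° = 342.6 × 0.6000 = 205.560 N pressing into the surface.
The normal force is therefore N = mg cos 36.87° + F sin 36.87° = 140.800 + 205.560 = 346.360 N, and kinetic friction down the slope is μN = 0.42 × 346.360 = 145.471 N.
Along the incline: F cos 36.87° − mg sin 36.87° − μN = ma, so 274.080 − 105.600 − 145.471 = 17.6 a, giving a = 1.3073 m/s².

1.31 m/s²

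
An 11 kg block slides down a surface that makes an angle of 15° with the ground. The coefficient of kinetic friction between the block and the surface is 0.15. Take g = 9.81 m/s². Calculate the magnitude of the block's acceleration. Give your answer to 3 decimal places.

Resolving the weight along the incline: the component pulling the block down the slope is mg sin 15° = 11 × 9.81 × 0.2588 = 27.927 N, and the normal force is N = mg cos 15° = 11 × 9.81 × 0.9659 = 104.230 N.
Kinetic friction acts up the slope with magnitude f = μN = 0.15 × 104.230 = 15.634 N.
Net force along the incline is 27.927 − 15.634 = 12.293 N, so a = 12.293 / 11 = 1.1175 m/s².

1.118 m/s²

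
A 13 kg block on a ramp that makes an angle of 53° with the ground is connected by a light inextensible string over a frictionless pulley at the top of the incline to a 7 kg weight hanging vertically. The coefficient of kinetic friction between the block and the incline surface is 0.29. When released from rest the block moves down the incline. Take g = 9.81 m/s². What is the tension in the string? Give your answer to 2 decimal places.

For the block on the incline: the weight component along the slope is m₁g sin 53° = 13 × 9.81 × 0.7986 = 101.845 N and the normal force is N = m₁g cos 53° = 76.749 N.
Kinetic friction opposes the block's motion down the incline: f = μN = 0.29 × 76.749 = 22.257 N acting up the slope.
Newton's second law for the block (down-slope positive): 101.845 − 22.257 − T = 13 a. For the hanging weight (upward positive): T − 7 × 9.81 = 7 a.
Adding the two equations eliminates T: 10.918 = 20 a, so a = 0.5459 m/s².
Then from the hanging weight's equation, T = 7 × (9.81 + 0.5459) = 72.491 N.

72.49 N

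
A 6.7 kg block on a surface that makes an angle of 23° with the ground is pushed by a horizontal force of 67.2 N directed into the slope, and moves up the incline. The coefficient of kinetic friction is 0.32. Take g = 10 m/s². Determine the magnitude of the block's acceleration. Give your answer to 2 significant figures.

The horizontal push has components F cos 23° = 67.2 × 0.9205 = 61.858 N up the incline and F sin 23° = 67.2 × 0.3907 = 26.255 N pressing into the surface.
The normal force is therefore N = mg cos 23° + F sin 23° = 61.673 + 26.255 = 87.928 N, and kinetic friction down the slope is μN = 0.32 × 87.928 = 28.137 N.
Along the incline: F cos 23° − mg sin 23° − μN = ma, so 61.858 − 26.177 − 28.137 = 6.7 a, giving a = 1.1260 m/s².

1.1 m/s²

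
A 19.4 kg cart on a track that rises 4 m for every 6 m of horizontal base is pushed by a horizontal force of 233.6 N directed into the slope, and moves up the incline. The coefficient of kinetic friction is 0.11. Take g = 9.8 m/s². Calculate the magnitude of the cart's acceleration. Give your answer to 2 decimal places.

2.95 m/s²

The horizontal push has components F cos 33.69° = 233.6 × 0.8321 = 194.379 N up the incline and F sin 33.69° = 233.6 × 0.5547 = 129.578 N pressing into the surface.
The normal force is therefore N = mg cos 33.69° + F sin 33.69° = 158.199 + 129.578 = 287.777 N, and kinetic friction down the slope is μN = 0.11 × 287.777 = 31.655 N.
Along the incline: F cos 33.69° − mg sin 33.69° − μN = ma, so 194.379 − 105.460 − 31.655 = 19.4 a, giving a = 2.9518 m/s².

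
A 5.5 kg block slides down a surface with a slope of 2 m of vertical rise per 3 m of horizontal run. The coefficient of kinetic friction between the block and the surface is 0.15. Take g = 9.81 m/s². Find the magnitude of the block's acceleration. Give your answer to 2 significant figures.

4.2 m/s²

Resolving the weight along the incline: the component pulling the block down the slope is mg sin 33.69° = 5.5 × 9.81 × 0.5547 = 29.929 N, and the normal force is N = mg cos 33.69° = 5.5 × 9.81 × 0.8321 = 44.896 N.
Kinetic friction acts up the slope with magnitude f = μN = 0.15 × 44.896 = 6.734 N.
Net force along the incline is 29.929 − 6.734 = 23.195 N, so a = 23.195 / 5.5 = 4.2173 m/s².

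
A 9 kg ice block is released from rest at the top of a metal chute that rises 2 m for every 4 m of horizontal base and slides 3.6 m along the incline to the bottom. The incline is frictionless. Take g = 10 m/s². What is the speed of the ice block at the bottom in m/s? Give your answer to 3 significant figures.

5.67 m/s

The weight component along the incline is mg sin 26.57° = 40.249 N and the normal force is N = mg cos 26.57° = 80.498 N.
With no friction, a = g sin 26.57° = 4.4721 m/s².
Starting from rest over a distance of 3.6 m, v² = 2aL = 2 × 4.4721 × 3.6 = 32.1991, so v = 5.6744 m/s.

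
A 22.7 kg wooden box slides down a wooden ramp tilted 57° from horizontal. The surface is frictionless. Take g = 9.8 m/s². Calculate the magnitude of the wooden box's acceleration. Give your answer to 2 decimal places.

Resolving the weight along the incline: the component pulling the wooden box down the slope is mg sin 57° = 22.7 × 9.8 × 0.8387 = 186.577 N, and the normal force is N = mg cos 57° = 22.7 × 9.8 × 0.5446 = 121.152 N.
With no friction the net force along the incline is 186.577 N, so a = g sin 57° = 186.577 / 22.7 = 8.2193 m/s².

8.22 m/s²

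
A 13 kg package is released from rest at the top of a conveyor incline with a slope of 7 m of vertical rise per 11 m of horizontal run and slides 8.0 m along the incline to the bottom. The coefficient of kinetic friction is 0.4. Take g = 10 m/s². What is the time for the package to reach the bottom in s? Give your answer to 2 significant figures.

2.8 s

The weight component along the incline is mg sin 32.47° = 69.794 N and the normal force is N = mg cos 32.47° = 109.676 N.
Friction up the slope is f = μN = 0.4 × 109.676 = 43.870 N, so the net downslope force is 69.794 − 43.870 = 25.924 N and a = 25.924 / 13 = 1.9942 m/s².
Starting from rest, L = ½at², so t = √(2L/a) = √(2 × 8.0 / 1.9942) = 2.8325 s.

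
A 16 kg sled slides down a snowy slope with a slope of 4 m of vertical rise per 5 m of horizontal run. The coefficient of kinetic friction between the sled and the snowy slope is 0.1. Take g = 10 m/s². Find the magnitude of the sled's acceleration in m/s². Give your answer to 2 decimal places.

Resolving the weight along the incline: the component pulling the sled down the slope is mg sin 38.66° = 16 × 10 × 0.6247 = 99.952 N, and the normal force is N = mg cos 38.66° = 16 × 10 × 0.7809 = 124.944 N.
Kinetic friction acts up the slope with magnitude f = μN = 0.1 × 124.944 = 12.494 N.
Net force along the incline is 99.952 − 12.494 = 87.458 N, so a = 87.458 / 16 = 5.4661 m/s².

5.47 m/s²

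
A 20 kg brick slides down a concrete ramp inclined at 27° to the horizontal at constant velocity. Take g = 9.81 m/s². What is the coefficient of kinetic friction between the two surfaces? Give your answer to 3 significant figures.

0.510

At constant velocity the net force along the incline is zero: mg sin 27° = μ mg cos 27°.
So μ = tan 27° = 0.4540 / 0.8910 = 0.5095.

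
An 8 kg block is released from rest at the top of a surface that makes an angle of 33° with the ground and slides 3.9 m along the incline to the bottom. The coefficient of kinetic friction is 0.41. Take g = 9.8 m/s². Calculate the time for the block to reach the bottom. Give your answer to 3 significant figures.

The weight component along the incline is mg sin 33° = 42.700 N and the normal force is N = mg cos 33° = 65.752 N.
Friction up the slope is f = μN = 0.41 × 65.752 = 26.958 N, so the net downslope force is 42.700 − 26.958 = 15.742 N and a = 15.742 / 8 = 1.9678 m/s².
Starting from rest, L = ½at², so t = √(2L/a) = √(2 × 3.9 / 1.9678) = 1.9909 s.

1.99 s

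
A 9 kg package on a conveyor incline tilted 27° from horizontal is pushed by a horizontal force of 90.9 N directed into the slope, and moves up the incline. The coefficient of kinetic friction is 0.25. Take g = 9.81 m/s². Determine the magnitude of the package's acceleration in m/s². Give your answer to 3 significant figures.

1.21 m/s²

The horizontal push has components F cos 27° = 90.9 × 0.8910 = 80.992 N up the incline and F sin 27° = 90.9 × 0.4540 = 41.269 N pressing into the surface.
The normal force is therefore N = mg cos 27° + F sin 27° = 78.666 + 41.269 = 119.935 N, and kinetic friction down the slope is μN = 0.25 × 119.935 = 29.984 N.
Along the incline: F cos 27° − mg sin 27° − μN = ma, so 80.992 − 40.084 − 29.984 = 9 a, giving a = 1.2138 m/s².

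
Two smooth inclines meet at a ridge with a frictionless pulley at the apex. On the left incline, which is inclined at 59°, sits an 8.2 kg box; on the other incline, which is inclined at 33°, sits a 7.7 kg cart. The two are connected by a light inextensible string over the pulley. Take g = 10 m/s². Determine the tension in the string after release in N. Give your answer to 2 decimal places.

Resolve each weight along its own incline: the 8.2 kg mass has component 8.2 × 10 × sin 59° = 70.288 N down its slope, and the 7.7 kg mass has 7.7 × 10 × sin 33° = 41.937 N down its slope.
The 8.2 kg side's 70.288 N exceeds the other side's 41.937 N, so that mass slides down and the 7.7 kg mass slides up. Taking that direction as positive, Newton's second law for the whole system gives 70.288 − 41.937 = (8.2 + 7.7) a, so a = 28.351 / 15.9 = 1.7831 m/s².
For the 7.7 kg mass (up-slope positive): T − 41.937 = 7.7 × 1.7831, so T = 55.667 N.

55.67 N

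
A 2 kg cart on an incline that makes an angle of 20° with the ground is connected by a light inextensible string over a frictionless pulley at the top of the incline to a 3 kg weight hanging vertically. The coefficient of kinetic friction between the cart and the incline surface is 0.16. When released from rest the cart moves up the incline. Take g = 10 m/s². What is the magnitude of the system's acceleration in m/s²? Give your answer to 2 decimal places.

For the cart on the incline: the weight component along the slope is m₁g sin 20° = 2 × 10 × 0.3420 = 6.840 N and the normal force is N = m₁g cos 20° = 18.794 N.
Kinetic friction opposes the cart's motion up the incline: f = μN = 0.16 × 18.794 = 3.007 N acting down the slope.
Newton's second law for the cart (up-slope positive): T − 6.840 − 3.007 = 2 a. For the hanging weight (downward positive): 3 × 10 − T = 3 a.
Adding the two equations eliminates T: 20.153 = 5 a, so a = 4.0306 m/s².

4.03 m/s²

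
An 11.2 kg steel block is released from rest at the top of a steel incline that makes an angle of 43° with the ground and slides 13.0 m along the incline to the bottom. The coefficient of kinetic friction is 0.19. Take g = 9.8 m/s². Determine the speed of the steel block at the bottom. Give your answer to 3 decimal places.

The weight component along the incline is mg sin 43° = 74.856 N and the normal force is N = mg cos 43° = 80.273 N.
Friction up the slope is f = μN = 0.19 × 80.273 = 15.252 N, so the net downslope force is 74.856 − 15.252 = 59.604 N and a = 59.604 / 11.2 = 5.3218 m/s².
Starting from rest over a distance of 13.0 m, v² = 2aL = 2 × 5.3218 × 13.0 = 138.3668, so v = 11.7629 m/s.

11.763 m/s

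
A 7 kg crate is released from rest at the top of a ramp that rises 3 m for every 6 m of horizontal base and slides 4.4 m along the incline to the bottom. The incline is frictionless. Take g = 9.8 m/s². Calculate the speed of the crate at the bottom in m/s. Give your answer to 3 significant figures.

6.21 m/s

The weight component along the incline is mg sin 26.57° = 30.679 N and the normal force is N = mg cos 26.57° = 61.358 N.
With no friction, a = g sin 26.57° = 4.3827 m/s².
Starting from rest over a distance of 4.4 m, v² = 2aL = 2 × 4.3827 × 4.4 = 38.5678, so v = 6.2103 m/s.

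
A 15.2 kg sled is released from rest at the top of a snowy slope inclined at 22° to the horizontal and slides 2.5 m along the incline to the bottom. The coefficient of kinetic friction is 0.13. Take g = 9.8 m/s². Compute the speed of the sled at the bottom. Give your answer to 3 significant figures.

3.53 m/s

The weight component along the incline is mg sin 22° = 55.801 N and the normal force is N = mg cos 22° = 138.113 N.
Friction up the slope is f = μN = 0.13 × 138.113 = 17.955 N, so the net downslope force is 55.801 − 17.955 = 37.846 N and a = 37.846 / 15.2 = 2.4899 m/s².
Starting from rest over a distance of 2.5 m, v² = 2aL = 2 × 2.4899 × 2.5 = 12.4495, so v = 3.5284 m/s.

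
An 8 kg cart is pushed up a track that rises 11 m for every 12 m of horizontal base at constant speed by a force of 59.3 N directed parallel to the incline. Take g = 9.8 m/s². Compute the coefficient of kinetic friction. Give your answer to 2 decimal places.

At constant speed ΣF = 0 along the incline. The applied 59.3 N acts up the slope; the weight component mg sin 42.51° = 52.977 N and kinetic friction μN both act down the slope.
So 59.3 = 52.977 + μ × 57.793, giving μ = (59.3 − 52.977) / 57.793 = 0.1094.

0.11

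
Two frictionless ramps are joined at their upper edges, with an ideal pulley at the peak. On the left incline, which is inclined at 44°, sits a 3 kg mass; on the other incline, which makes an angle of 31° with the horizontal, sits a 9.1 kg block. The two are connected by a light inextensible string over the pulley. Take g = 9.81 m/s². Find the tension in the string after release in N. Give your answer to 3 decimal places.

Resolve each weight along its own incline: the 3 kg mass has component 3 × 9.81 × sin 44° = 20.444 N down its slope, and the 9.1 kg mass has 9.1 × 9.81 × sin 31° = 45.978 N down its slope.
The 9.1 kg side's 45.978 N exceeds the other side's 20.444 N, so that mass slides down and the 3 kg mass slides up. Taking that direction as positive, Newton's second law for the whole system gives 45.978 − 20.444 = (3 + 9.1) a, so a = 25.534 / 12.1 = 2.1102 m/s².
For the 3 kg mass (up-slope positive): T − 20.444 = 3 × 2.1102, so T = 26.775 N.

26.775 N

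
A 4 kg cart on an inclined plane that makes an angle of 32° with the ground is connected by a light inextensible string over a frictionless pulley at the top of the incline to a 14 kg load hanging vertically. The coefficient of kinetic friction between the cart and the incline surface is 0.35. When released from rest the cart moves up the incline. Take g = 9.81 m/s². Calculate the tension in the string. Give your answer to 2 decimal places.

For the cart on the incline: the weight component along the slope is m₁g sin 32° = 4 × 9.81 × 0.5299 = 20.793 N and the normal force is N = m₁g cos 32° = 33.277 N.
Kinetic friction opposes the cart's motion up the incline: f = μN = 0.35 × 33.277 = 11.647 N acting down the slope.
Newton's second law for the cart (up-slope positive): T − 20.793 − 11.647 = 4 a. For the hanging load (downward positive): 14 × 9.81 − T = 14 a.
Adding the two equations eliminates T: 104.900 = 18 a, so a = 5.8278 m/s².
Then from the hanging load's equation, T = 14 × (9.81 − 5.8278) = 55.751 N.

55.75 N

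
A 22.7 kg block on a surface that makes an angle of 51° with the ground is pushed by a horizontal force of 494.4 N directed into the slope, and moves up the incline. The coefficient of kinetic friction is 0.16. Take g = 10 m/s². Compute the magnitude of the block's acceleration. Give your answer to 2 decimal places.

2.22 m/s²

The horizontal push has components F cos 51° = 494.4 × 0.6293 = 311.126 N up the incline and F sin 51° = 494.4 × 0.7771 = 384.198 N pressing into the surface.
The normal force is therefore N = mg cos 51° + F sin 51° = 142.851 + 384.198 = 527.049 N, and kinetic friction down the slope is μN = 0.16 × 527.049 = 84.328 N.
Along the incline: F cos 51° − mg sin 51° − μN = ma, so 311.126 − 176.402 − 84.328 = 22.7 a, giving a = 2.2201 m/s².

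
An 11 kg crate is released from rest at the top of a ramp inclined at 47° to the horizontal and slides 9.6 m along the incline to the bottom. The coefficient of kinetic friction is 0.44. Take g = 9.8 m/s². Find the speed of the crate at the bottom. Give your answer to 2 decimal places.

9.01 m/s

The weight component along the incline is mg sin 47° = 78.840 N and the normal force is N = mg cos 47° = 73.519 N.
Friction up the slope is f = μN = 0.44 × 73.519 = 32.348 N, so the net downslope force is 78.840 − 32.348 = 46.492 N and a = 46.492 / 11 = 4.2265 m/s².
Starting from rest over a distance of 9.6 m, v² = 2aL = 2 × 4.2265 × 9.6 = 81.1488, so v = 9.0083 m/s.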